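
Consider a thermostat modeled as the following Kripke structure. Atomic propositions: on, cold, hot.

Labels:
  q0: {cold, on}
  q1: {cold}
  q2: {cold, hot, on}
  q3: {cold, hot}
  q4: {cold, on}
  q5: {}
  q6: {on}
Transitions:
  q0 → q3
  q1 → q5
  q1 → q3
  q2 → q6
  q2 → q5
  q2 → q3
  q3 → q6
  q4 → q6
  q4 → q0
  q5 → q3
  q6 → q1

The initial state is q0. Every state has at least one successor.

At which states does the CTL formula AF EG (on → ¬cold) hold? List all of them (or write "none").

States satisfying EG (on → ¬cold): {q1, q3, q5, q6}.
States satisfying AF EG (on → ¬cold): {q0, q1, q2, q3, q4, q5, q6}.

{q0, q1, q2, q3, q4, q5, q6}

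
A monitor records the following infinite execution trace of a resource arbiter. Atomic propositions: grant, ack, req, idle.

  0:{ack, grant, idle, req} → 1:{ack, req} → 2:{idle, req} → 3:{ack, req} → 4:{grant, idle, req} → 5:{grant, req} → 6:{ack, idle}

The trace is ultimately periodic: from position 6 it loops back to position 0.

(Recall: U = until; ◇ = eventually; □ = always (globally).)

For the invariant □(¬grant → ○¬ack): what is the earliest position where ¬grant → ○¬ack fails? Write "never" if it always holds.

2

Check ¬grant → ○¬ack at each position in order: 0 ✓, 1 ✓.
At position 2 the labels are {idle, req} and the next position 3 has {ack, req}, so ¬grant → ○¬ack is false there. This is the first violation.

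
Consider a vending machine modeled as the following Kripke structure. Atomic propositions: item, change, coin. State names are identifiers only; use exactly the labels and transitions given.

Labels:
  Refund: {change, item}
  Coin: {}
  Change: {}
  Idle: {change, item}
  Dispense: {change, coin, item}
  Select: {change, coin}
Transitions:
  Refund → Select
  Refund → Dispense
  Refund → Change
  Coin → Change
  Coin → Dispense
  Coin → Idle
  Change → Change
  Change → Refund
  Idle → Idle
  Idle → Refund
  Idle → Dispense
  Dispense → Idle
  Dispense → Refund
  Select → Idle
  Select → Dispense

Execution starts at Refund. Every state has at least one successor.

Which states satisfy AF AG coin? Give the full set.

States satisfying AG coin: ∅.
States satisfying AF AG coin: ∅.

none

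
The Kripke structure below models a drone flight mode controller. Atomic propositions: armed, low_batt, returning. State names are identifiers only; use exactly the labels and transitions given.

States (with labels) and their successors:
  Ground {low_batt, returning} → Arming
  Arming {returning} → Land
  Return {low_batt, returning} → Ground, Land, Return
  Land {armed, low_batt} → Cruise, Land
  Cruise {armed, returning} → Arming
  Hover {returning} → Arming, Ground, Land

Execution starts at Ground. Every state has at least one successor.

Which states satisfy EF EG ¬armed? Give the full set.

{Return}

States satisfying EG ¬armed: {Return}.
States satisfying EF EG ¬armed: {Return}.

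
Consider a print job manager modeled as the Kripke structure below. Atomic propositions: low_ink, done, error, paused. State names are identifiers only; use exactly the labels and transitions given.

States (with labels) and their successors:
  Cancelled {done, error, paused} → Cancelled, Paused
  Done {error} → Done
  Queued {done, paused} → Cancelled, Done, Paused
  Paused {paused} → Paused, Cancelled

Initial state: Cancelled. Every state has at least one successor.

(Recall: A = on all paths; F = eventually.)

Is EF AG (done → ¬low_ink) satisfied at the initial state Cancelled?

Holds

States satisfying AG (done → ¬low_ink): {Cancelled, Done, Queued, Paused}.
States satisfying EF AG (done → ¬low_ink): {Cancelled, Done, Queued, Paused}.
Some path from Cancelled reaches a state where AG (done → ¬low_ink) holds.
Cancelled ∈ Sat(EF AG (done → ¬low_ink)).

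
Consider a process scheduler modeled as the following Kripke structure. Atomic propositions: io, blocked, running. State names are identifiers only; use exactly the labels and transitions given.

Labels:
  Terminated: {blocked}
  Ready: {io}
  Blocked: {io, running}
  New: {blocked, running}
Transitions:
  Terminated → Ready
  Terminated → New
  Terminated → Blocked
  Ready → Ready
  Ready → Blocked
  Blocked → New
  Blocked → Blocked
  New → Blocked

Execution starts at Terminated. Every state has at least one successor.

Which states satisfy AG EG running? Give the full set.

{Blocked, New}

States satisfying EG running: {Blocked, New}.
States satisfying AG EG running: {Blocked, New}.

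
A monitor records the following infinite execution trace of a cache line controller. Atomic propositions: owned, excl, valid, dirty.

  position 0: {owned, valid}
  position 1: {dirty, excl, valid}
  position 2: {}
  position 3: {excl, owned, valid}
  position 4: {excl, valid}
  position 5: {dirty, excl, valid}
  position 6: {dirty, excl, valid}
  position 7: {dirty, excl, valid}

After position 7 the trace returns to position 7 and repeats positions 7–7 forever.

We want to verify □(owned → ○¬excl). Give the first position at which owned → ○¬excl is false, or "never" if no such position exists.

0

At position 0 the labels are {owned, valid} and the next position 1 has {dirty, excl, valid}, so owned → ○¬excl is false there. This is the first violation.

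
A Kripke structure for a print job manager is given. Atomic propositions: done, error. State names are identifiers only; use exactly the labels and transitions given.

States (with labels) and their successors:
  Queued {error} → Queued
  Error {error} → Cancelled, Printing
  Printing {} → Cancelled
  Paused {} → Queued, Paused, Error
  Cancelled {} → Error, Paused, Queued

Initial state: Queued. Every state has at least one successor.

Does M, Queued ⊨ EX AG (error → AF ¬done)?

Holds

States satisfying AG (error → AF ¬done): {Queued, Error, Printing, Paused, Cancelled}.
States satisfying EX AG (error → AF ¬done): {Queued, Error, Printing, Paused, Cancelled}.
Queued ∈ Sat(EX AG (error → AF ¬done)).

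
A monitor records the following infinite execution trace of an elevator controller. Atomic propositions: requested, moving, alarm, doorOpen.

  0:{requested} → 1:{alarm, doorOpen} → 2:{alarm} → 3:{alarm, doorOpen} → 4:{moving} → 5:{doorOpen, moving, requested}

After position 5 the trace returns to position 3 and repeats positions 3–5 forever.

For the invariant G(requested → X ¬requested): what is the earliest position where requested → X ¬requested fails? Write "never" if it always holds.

requested → X ¬requested holds at every position 0..5, and those are all the positions the trace ever visits, so the invariant G(requested → X ¬requested) is never violated.

never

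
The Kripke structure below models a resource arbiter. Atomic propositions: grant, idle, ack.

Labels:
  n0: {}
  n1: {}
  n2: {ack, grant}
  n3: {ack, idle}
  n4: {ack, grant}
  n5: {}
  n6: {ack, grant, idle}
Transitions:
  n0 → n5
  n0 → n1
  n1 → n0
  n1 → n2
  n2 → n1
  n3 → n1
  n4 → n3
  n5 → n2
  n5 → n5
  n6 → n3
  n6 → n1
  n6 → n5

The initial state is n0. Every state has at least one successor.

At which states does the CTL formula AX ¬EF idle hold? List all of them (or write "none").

{n0, n1, n2, n3, n5}

States satisfying ¬EF idle: {n0, n1, n2, n5}.
States satisfying AX ¬EF idle: {n0, n1, n2, n3, n5}.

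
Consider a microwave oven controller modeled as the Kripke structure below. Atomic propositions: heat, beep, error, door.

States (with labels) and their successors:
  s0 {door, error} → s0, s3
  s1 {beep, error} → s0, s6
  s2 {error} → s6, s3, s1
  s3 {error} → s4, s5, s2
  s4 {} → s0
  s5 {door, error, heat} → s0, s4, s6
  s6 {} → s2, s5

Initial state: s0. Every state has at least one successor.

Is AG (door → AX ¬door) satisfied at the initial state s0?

No

States satisfying door → AX ¬door: {s1, s2, s3, s4, s6}.
States satisfying AG (door → AX ¬door): ∅.
s0 is reachable from s0 and violates door → AX ¬door, so AG fails at s0.
s0 ∉ Sat(AG (door → AX ¬door)).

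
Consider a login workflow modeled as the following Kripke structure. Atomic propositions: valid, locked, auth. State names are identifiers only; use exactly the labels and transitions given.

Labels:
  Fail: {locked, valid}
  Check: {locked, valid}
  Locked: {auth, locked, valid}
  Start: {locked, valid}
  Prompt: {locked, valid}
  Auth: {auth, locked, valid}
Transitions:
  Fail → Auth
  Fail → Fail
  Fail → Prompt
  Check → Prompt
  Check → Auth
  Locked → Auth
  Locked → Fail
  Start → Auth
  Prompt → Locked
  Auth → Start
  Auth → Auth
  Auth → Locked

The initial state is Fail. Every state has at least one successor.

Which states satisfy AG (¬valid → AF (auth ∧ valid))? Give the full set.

States satisfying ¬valid → AF (auth ∧ valid): {Fail, Check, Locked, Start, Prompt, Auth}.
States satisfying AG (¬valid → AF (auth ∧ valid)): {Fail, Check, Locked, Start, Prompt, Auth}.

{Fail, Check, Locked, Start, Prompt, Auth}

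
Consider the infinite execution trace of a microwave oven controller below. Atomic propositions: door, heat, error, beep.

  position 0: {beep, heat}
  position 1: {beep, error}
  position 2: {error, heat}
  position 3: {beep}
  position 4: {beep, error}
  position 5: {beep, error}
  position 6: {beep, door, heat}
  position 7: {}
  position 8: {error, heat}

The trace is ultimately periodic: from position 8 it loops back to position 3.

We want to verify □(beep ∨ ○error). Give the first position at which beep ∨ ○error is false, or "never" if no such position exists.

Check beep ∨ ○error at each position in order: 0 ✓, 1 ✓.
At position 2 the labels are {error, heat} and the next position 3 has {beep}, so beep ∨ ○error is false there. This is the first violation.

2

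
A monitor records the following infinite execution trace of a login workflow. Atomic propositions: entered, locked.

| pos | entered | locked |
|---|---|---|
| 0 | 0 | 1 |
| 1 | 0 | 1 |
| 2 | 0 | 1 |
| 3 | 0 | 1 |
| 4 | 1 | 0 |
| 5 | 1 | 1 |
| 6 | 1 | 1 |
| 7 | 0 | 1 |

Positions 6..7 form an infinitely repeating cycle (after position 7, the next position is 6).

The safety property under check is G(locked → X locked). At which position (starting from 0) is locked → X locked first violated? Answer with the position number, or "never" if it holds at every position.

3

Check locked → X locked at each position in order: 0 ✓, 1 ✓, 2 ✓.
At position 3 the labels are {locked} and the next position 4 has {entered}, so locked → X locked is false there. This is the first violation.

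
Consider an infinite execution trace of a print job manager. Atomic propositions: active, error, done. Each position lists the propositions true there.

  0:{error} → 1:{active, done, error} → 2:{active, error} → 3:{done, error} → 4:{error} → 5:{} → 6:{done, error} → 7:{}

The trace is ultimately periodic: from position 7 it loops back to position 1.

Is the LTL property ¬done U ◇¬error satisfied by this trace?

Walking from position 0: ◇¬error first holds at position 0, and ¬done holds at every earlier position along the way, so ¬done U ◇¬error holds.

Yes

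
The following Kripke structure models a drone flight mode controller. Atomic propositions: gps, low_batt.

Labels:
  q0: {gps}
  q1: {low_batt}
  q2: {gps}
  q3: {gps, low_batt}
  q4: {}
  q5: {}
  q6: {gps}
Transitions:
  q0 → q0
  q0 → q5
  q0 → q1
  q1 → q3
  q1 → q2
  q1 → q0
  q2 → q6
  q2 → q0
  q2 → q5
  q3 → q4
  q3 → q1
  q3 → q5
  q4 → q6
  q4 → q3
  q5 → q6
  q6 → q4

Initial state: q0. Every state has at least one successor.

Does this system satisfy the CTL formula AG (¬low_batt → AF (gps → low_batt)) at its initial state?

States satisfying ¬low_batt → AF (gps → low_batt): {q1, q3, q4, q5, q6}.
States satisfying AG (¬low_batt → AF (gps → low_batt)): ∅.
q0 is reachable from q0 and violates ¬low_batt → AF (gps → low_batt), so AG fails at q0.
q0 ∉ Sat(AG (¬low_batt → AF (gps → low_batt))).

Violated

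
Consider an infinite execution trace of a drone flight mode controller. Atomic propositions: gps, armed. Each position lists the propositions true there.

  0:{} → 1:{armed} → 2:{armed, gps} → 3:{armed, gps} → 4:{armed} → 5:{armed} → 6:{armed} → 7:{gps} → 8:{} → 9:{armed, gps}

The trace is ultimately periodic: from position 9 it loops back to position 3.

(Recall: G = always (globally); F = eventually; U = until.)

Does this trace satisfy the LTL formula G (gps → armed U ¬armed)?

gps → armed U ¬armed holds at every position 0..9, and those are all positions ever visited, so G (gps → armed U ¬armed) holds.
Positions where gps holds: 2, 3, 7, 9.
Check armed U ¬armed at each: 2→ok, 3→ok, 7→ok, 9→ok.

Holds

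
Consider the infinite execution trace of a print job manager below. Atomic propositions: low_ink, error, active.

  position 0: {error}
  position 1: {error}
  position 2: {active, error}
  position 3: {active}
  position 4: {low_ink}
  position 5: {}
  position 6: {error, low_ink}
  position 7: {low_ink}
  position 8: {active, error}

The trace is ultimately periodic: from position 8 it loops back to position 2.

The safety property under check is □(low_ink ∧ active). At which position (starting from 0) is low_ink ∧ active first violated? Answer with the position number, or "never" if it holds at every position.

At position 0 the labels are {error}, so low_ink ∧ active is false there. This is the first violation.

0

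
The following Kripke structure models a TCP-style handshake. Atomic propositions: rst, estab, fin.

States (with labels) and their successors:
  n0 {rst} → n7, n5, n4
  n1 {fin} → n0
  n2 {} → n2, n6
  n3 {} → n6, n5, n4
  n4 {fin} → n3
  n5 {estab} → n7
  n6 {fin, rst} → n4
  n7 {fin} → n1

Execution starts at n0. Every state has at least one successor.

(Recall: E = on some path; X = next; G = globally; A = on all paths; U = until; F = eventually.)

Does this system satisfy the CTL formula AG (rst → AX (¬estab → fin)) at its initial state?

States satisfying rst → AX (¬estab → fin): {n0, n1, n2, n3, n4, n5, n6, n7}.
States satisfying AG (rst → AX (¬estab → fin)): {n0, n1, n2, n3, n4, n5, n6, n7}.
Every state reachable from n0 satisfies rst → AX (¬estab → fin).
n0 ∈ Sat(AG (rst → AX (¬estab → fin))).

Satisfied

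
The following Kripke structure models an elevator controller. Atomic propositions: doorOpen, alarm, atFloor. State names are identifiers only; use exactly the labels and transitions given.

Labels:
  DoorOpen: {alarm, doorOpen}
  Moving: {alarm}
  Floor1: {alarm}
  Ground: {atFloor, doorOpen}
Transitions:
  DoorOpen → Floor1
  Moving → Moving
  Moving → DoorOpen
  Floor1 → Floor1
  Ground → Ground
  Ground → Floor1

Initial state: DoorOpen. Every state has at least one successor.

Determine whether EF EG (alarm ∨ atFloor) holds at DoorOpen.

States satisfying EG (alarm ∨ atFloor): {DoorOpen, Moving, Floor1, Ground}.
States satisfying EF EG (alarm ∨ atFloor): {DoorOpen, Moving, Floor1, Ground}.
Some path from DoorOpen reaches a state where EG (alarm ∨ atFloor) holds.
DoorOpen ∈ Sat(EF EG (alarm ∨ atFloor)).

Holds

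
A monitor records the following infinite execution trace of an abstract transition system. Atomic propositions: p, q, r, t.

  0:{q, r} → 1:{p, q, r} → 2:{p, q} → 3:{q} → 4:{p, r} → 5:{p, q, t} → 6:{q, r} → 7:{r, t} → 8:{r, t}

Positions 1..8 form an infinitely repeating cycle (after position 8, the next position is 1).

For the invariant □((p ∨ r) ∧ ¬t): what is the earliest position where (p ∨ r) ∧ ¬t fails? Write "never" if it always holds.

3

Check (p ∨ r) ∧ ¬t at each position in order: 0 ✓, 1 ✓, 2 ✓.
At position 3 the labels are {q}, so (p ∨ r) ∧ ¬t is false there. This is the first violation.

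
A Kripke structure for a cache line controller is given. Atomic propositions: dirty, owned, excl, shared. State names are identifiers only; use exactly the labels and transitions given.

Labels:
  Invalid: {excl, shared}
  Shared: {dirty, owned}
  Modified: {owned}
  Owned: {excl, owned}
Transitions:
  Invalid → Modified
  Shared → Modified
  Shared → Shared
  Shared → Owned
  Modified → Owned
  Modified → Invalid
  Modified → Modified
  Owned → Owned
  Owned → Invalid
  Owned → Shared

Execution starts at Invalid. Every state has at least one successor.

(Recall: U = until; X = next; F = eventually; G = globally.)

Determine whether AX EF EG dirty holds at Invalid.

States satisfying EF EG dirty: {Invalid, Shared, Modified, Owned}.
States satisfying AX EF EG dirty: {Invalid, Shared, Modified, Owned}.
Invalid ∈ Sat(AX EF EG dirty).

Yes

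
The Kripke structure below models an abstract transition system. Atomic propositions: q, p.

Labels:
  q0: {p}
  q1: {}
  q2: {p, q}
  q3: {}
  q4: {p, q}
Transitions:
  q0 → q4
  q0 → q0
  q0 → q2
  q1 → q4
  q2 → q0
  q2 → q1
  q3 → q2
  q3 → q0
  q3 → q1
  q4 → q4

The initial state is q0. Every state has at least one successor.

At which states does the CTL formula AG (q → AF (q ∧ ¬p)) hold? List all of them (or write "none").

none

States satisfying q → AF (q ∧ ¬p): {q0, q1, q3}.
States satisfying AG (q → AF (q ∧ ¬p)): ∅.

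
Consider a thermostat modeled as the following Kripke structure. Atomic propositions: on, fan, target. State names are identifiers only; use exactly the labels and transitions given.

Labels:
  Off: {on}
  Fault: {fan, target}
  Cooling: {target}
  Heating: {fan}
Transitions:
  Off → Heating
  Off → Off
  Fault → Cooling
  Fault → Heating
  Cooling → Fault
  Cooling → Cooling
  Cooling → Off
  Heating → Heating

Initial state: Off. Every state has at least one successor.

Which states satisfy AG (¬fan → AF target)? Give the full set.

{Heating}

States satisfying ¬fan → AF target: {Fault, Cooling, Heating}.
States satisfying AG (¬fan → AF target): {Heating}.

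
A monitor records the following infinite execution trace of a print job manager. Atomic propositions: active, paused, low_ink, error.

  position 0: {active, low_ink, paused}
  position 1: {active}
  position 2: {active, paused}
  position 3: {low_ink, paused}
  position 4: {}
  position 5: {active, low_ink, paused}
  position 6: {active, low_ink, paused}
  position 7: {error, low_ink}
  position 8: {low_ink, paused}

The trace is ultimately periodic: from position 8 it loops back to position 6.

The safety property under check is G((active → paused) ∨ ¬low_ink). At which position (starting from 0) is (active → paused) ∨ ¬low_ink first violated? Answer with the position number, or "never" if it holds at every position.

never

(active → paused) ∨ ¬low_ink holds at every position 0..8, and those are all the positions the trace ever visits, so the invariant G((active → paused) ∨ ¬low_ink) is never violated.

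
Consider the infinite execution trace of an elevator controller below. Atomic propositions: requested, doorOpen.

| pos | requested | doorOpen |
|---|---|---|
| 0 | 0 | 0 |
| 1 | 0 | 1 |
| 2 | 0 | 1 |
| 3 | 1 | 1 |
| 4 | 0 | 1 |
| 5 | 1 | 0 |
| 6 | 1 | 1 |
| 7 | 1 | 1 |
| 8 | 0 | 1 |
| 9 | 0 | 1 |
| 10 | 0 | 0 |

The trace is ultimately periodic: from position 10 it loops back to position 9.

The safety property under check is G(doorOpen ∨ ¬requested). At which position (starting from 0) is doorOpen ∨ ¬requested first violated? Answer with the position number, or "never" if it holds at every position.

Check doorOpen ∨ ¬requested at each position in order: 0 ✓, 1 ✓, 2 ✓, 3 ✓, 4 ✓.
At position 5 the labels are {requested}, so doorOpen ∨ ¬requested is false there. This is the first violation.

5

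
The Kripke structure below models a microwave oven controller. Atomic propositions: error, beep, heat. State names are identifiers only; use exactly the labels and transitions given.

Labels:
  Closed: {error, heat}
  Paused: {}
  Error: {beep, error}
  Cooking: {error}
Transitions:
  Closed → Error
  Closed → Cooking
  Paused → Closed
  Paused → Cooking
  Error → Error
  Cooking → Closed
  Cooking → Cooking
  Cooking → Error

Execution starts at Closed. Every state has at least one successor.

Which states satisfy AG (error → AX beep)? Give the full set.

{Error}

States satisfying error → AX beep: {Paused, Error}.
States satisfying AG (error → AX beep): {Error}.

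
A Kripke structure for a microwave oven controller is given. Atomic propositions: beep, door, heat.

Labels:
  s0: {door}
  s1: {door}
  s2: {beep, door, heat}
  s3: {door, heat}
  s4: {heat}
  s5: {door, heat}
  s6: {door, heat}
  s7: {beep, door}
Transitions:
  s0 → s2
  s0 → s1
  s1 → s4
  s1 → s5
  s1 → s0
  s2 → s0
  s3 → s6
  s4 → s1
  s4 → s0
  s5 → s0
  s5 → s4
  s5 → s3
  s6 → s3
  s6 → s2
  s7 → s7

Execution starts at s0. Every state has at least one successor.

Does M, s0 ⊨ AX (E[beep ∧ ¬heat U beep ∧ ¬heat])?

Violated

States satisfying E[beep ∧ ¬heat U beep ∧ ¬heat]: {s7}.
States satisfying AX (E[beep ∧ ¬heat U beep ∧ ¬heat]): {s7}.
s0 ∉ Sat(AX (E[beep ∧ ¬heat U beep ∧ ¬heat])).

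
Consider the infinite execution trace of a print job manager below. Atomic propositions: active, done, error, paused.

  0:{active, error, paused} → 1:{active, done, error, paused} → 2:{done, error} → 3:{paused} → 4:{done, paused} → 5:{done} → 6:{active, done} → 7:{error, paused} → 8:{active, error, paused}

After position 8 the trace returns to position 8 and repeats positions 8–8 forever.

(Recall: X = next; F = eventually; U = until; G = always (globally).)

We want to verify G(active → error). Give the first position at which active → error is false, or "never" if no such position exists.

6

Check active → error at each position in order: 0 ✓, 1 ✓, 2 ✓, 3 ✓, 4 ✓, 5 ✓.
At position 6 the labels are {active, done}, so active → error is false there. This is the first violation.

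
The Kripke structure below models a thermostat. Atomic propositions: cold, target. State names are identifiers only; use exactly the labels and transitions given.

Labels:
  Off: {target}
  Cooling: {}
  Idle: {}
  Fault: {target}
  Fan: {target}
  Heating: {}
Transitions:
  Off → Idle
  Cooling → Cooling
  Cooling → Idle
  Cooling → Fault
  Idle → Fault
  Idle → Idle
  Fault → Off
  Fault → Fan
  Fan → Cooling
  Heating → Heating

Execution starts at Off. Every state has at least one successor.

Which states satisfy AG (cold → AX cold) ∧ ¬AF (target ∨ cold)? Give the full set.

{Cooling, Idle, Heating}

States satisfying cold → AX cold: {Off, Cooling, Idle, Fault, Fan, Heating}.
States satisfying AG (cold → AX cold): {Off, Cooling, Idle, Fault, Fan, Heating}.
States satisfying target ∨ cold: {Off, Fault, Fan}.
States satisfying AF (target ∨ cold): {Off, Fault, Fan}.
States satisfying ¬AF (target ∨ cold): {Cooling, Idle, Heating}.
States satisfying AG (cold → AX cold) ∧ ¬AF (target ∨ cold): {Cooling, Idle, Heating}.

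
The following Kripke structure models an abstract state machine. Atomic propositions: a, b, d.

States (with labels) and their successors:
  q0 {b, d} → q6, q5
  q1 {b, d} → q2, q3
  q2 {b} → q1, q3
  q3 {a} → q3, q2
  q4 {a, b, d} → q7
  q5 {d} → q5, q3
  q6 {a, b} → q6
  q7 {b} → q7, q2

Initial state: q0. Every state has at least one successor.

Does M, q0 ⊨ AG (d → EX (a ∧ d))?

States satisfying d → EX (a ∧ d): {q2, q3, q6, q7}.
States satisfying AG (d → EX (a ∧ d)): {q6}.
q0 is reachable from q0 and violates d → EX (a ∧ d), so AG fails at q0.
q0 ∉ Sat(AG (d → EX (a ∧ d))).

Violated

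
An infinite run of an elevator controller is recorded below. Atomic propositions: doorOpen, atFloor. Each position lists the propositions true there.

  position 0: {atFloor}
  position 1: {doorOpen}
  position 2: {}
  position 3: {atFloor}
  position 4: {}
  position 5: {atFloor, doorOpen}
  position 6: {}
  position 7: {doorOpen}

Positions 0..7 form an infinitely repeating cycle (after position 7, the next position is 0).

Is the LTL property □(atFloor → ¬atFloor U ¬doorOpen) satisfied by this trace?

atFloor → ¬atFloor U ¬doorOpen must hold at every position from 0 onward. It fails at position 5, so □(atFloor → ¬atFloor U ¬doorOpen) is false.
Positions where atFloor holds: 0, 3, 5.
Check ¬atFloor U ¬doorOpen at each: 0→ok, 3→ok, 5→fails.

Does not hold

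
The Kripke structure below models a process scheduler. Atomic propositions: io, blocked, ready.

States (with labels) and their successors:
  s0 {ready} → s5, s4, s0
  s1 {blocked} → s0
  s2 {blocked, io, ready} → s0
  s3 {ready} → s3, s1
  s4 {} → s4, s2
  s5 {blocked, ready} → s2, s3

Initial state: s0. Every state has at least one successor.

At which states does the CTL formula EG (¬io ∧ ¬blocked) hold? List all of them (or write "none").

States satisfying ¬io ∧ ¬blocked: {s0, s3, s4}.
States satisfying EG (¬io ∧ ¬blocked): {s0, s3, s4}.

{s0, s3, s4}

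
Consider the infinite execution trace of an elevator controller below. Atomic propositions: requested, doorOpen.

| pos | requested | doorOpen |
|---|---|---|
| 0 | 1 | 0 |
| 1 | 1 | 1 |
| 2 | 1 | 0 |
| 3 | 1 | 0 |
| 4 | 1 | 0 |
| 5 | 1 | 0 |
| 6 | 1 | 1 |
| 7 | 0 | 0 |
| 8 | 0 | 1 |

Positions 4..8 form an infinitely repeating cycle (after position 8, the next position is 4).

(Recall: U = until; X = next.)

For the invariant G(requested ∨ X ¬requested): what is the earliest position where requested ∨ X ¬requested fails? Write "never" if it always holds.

Check requested ∨ X ¬requested at each position in order: 0 ✓, 1 ✓, 2 ✓, 3 ✓, 4 ✓, 5 ✓, 6 ✓, 7 ✓.
At position 8 the labels are {doorOpen} and the next position 4 has {requested}, so requested ∨ X ¬requested is false there. This is the first violation.

8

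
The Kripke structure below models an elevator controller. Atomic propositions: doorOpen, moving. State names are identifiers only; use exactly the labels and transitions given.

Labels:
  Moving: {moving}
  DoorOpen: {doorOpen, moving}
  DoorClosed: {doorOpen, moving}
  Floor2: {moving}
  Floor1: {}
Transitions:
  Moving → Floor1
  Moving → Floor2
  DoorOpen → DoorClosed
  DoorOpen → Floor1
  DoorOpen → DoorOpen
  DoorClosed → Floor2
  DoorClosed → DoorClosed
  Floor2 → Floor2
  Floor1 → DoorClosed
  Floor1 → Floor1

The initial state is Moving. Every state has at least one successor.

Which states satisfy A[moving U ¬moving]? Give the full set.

States satisfying moving: {Moving, DoorOpen, DoorClosed, Floor2}.
States satisfying ¬moving: {Floor1}.
States satisfying A[moving U ¬moving]: {Floor1}.

{Floor1}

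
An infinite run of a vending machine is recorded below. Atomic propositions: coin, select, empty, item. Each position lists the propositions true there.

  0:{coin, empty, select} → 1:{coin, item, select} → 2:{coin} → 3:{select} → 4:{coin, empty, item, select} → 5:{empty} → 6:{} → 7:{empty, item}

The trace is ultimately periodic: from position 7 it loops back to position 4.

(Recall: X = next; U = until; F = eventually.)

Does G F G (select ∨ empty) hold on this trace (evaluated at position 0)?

F G (select ∨ empty) must hold at every position from 0 onward. It fails at position 0, so G F G (select ∨ empty) is false.

Violated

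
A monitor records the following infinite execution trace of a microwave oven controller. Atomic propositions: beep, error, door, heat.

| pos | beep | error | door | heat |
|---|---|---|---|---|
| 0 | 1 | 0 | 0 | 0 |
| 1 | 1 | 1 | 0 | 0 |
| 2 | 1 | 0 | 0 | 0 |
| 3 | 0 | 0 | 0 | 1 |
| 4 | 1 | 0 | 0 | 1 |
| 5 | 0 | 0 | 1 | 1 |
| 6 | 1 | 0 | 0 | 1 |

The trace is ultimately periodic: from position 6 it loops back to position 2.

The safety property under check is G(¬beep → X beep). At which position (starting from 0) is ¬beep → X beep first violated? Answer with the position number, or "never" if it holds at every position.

never

¬beep → X beep holds at every position 0..6, and those are all the positions the trace ever visits, so the invariant G(¬beep → X beep) is never violated.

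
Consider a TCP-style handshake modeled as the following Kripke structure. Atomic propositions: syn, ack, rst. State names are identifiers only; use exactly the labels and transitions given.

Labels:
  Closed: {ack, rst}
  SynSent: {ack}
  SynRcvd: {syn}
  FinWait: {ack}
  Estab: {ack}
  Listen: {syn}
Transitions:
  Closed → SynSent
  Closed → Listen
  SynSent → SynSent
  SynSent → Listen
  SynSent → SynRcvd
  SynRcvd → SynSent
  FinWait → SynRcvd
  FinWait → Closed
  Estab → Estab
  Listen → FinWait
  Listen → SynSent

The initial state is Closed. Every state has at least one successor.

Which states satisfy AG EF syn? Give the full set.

{Closed, SynSent, SynRcvd, FinWait, Listen}

States satisfying EF syn: {Closed, SynSent, SynRcvd, FinWait, Listen}.
States satisfying AG EF syn: {Closed, SynSent, SynRcvd, FinWait, Listen}.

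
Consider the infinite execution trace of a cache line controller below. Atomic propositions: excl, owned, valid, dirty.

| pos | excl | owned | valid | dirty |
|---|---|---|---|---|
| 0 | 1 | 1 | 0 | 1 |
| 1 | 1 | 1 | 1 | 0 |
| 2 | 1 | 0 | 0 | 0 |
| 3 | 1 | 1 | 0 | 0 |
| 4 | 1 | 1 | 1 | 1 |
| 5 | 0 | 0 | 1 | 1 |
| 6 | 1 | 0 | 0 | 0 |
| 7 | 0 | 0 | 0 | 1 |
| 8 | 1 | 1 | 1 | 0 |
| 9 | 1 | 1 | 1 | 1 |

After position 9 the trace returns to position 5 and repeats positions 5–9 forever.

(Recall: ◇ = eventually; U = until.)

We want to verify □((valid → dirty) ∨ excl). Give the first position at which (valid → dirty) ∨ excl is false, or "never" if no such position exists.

(valid → dirty) ∨ excl holds at every position 0..9, and those are all the positions the trace ever visits, so the invariant □((valid → dirty) ∨ excl) is never violated.

never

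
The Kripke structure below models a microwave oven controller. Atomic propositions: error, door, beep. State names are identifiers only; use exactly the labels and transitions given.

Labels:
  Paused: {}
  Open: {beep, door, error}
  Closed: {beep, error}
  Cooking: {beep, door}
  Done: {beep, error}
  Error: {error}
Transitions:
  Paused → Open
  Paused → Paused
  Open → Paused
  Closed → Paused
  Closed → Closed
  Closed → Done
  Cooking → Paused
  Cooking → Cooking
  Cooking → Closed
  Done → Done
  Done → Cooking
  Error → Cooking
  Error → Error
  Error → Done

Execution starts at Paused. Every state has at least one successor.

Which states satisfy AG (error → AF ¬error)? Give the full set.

States satisfying error → AF ¬error: {Paused, Open, Cooking}.
States satisfying AG (error → AF ¬error): {Paused, Open}.

{Paused, Open}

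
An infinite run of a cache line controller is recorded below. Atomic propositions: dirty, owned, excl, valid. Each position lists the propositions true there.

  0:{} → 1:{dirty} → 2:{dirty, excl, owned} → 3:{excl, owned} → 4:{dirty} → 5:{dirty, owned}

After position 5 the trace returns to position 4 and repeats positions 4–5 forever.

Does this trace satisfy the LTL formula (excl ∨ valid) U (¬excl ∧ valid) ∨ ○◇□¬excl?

Satisfied

Walking from position 0: at position 0, ¬excl ∧ valid has not yet held and excl ∨ valid fails, so (excl ∨ valid) U (¬excl ∧ valid) is false.
The position after 0 is 1; ◇□¬excl is true there.
At position 0: (excl ∨ valid) U (¬excl ∧ valid) is false; ○◇□¬excl is true; so (excl ∨ valid) U (¬excl ∧ valid) ∨ ○◇□¬excl is true.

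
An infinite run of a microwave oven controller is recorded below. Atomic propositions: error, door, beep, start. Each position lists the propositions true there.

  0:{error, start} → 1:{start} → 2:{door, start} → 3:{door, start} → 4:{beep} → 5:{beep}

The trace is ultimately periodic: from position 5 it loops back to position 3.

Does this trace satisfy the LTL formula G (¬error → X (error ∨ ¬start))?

¬error → X (error ∨ ¬start) must hold at every position from 0 onward. It fails at position 1, so G (¬error → X (error ∨ ¬start)) is false.
Positions where ¬error holds: 1, 2, 3, 4, 5.
Check X (error ∨ ¬start) at each: 1→fails, 2→fails, 3→ok, 4→ok, 5→fails.

Does not hold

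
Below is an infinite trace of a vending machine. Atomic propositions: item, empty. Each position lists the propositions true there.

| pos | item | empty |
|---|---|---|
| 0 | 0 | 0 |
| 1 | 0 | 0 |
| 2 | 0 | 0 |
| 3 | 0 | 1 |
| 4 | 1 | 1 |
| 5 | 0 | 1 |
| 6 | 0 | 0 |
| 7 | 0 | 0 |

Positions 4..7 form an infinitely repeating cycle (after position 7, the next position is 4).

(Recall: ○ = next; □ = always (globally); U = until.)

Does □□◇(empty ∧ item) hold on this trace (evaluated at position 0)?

□◇(empty ∧ item) holds at every position 0..7, and those are all positions ever visited, so □□◇(empty ∧ item) holds.

Holds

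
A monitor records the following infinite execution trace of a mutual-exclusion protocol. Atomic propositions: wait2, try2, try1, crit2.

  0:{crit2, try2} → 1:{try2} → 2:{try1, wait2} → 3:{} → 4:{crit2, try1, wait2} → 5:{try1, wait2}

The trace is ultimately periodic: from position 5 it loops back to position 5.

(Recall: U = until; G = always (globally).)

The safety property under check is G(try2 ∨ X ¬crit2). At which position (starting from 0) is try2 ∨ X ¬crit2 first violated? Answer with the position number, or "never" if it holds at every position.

Check try2 ∨ X ¬crit2 at each position in order: 0 ✓, 1 ✓, 2 ✓.
At position 3 the labels are {} and the next position 4 has {crit2, try1, wait2}, so try2 ∨ X ¬crit2 is false there. This is the first violation.

3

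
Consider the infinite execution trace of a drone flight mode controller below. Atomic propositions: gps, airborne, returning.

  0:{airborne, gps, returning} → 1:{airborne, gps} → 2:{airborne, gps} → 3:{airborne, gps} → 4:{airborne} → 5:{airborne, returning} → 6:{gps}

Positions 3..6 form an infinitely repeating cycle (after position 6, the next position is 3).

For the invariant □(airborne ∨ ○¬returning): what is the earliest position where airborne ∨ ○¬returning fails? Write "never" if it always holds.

never

airborne ∨ ○¬returning holds at every position 0..6, and those are all the positions the trace ever visits, so the invariant □(airborne ∨ ○¬returning) is never violated.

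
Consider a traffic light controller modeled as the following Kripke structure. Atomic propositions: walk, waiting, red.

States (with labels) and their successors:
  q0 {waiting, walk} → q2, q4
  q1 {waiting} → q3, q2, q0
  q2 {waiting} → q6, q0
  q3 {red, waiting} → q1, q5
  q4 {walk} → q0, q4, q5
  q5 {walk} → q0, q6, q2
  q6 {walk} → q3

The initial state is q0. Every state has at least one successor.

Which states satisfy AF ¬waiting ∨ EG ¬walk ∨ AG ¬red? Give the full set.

{q1, q3, q4, q5, q6}

States satisfying ¬waiting: {q4, q5, q6}.
States satisfying AF ¬waiting: {q4, q5, q6}.
States satisfying ¬walk: {q1, q2, q3}.
States satisfying EG ¬walk: {q1, q3}.
States satisfying ¬red: {q0, q1, q2, q4, q5, q6}.
States satisfying AG ¬red: ∅.
States satisfying EG ¬walk ∨ AG ¬red: {q1, q3}.
States satisfying AF ¬waiting ∨ EG ¬walk ∨ AG ¬red: {q1, q3, q4, q5, q6}.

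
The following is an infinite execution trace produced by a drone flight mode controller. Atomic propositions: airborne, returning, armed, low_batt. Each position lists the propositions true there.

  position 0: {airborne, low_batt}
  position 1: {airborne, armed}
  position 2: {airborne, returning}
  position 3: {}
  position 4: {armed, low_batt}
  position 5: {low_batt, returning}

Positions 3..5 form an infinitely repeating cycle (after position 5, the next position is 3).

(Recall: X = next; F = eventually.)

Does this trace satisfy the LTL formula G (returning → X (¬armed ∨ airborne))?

returning → X (¬armed ∨ airborne) holds at every position 0..5, and those are all positions ever visited, so G (returning → X (¬armed ∨ airborne)) holds.
Positions where returning holds: 2, 5.
Check X (¬armed ∨ airborne) at each: 2→ok, 5→ok.

Holds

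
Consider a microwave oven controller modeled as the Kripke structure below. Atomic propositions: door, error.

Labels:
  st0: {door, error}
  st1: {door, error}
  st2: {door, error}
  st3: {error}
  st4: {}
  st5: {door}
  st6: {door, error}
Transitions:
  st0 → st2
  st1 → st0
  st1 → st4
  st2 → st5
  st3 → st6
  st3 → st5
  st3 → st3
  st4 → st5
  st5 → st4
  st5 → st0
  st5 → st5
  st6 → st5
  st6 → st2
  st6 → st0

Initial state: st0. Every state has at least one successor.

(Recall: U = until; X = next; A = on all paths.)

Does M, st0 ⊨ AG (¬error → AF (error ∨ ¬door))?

States satisfying ¬error → AF (error ∨ ¬door): {st0, st1, st2, st3, st4, st6}.
States satisfying AG (¬error → AF (error ∨ ¬door)): ∅.
st5 is reachable from st0 and violates ¬error → AF (error ∨ ¬door), so AG fails at st0.
st0 ∉ Sat(AG (¬error → AF (error ∨ ¬door))).

Violated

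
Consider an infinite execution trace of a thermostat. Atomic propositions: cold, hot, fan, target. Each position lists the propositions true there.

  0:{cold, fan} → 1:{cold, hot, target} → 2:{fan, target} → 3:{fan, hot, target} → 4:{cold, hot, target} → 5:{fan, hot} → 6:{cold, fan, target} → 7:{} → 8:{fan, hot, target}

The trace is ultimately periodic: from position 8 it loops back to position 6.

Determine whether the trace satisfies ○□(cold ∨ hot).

The position after 0 is 1; □(cold ∨ hot) is false there.

Does not hold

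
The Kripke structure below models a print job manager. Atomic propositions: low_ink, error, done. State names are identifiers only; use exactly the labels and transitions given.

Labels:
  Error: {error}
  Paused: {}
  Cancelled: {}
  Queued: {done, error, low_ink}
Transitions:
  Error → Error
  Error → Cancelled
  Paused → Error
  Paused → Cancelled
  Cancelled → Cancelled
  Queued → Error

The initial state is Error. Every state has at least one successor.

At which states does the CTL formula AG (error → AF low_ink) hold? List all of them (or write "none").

States satisfying error → AF low_ink: {Paused, Cancelled, Queued}.
States satisfying AG (error → AF low_ink): {Cancelled}.

{Cancelled}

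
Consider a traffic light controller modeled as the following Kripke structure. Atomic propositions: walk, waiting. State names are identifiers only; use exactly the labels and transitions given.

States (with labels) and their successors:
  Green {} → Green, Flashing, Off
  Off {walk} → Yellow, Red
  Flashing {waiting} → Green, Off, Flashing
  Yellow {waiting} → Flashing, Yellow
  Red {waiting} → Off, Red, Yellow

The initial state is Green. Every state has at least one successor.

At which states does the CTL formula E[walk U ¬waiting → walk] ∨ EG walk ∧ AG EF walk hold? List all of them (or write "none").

States satisfying walk: {Off}.
States satisfying ¬waiting → walk: {Off, Flashing, Yellow, Red}.
States satisfying E[walk U ¬waiting → walk]: {Off, Flashing, Yellow, Red}.
States satisfying EG walk: ∅.
States satisfying EF walk: {Green, Off, Flashing, Yellow, Red}.
States satisfying AG EF walk: {Green, Off, Flashing, Yellow, Red}.
States satisfying EG walk ∧ AG EF walk: ∅.
States satisfying E[walk U ¬waiting → walk] ∨ EG walk ∧ AG EF walk: {Off, Flashing, Yellow, Red}.

{Off, Flashing, Yellow, Red}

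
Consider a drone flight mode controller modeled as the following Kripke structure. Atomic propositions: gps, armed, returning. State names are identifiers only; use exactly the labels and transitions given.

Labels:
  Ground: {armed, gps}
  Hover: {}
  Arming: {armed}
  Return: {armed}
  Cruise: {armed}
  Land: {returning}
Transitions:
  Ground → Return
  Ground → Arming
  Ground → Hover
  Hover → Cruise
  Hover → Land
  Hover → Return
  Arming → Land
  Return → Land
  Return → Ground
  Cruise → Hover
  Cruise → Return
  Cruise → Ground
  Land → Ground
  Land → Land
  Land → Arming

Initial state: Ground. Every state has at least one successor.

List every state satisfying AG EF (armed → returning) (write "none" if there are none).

{Ground, Hover, Arming, Return, Cruise, Land}

States satisfying EF (armed → returning): {Ground, Hover, Arming, Return, Cruise, Land}.
States satisfying AG EF (armed → returning): {Ground, Hover, Arming, Return, Cruise, Land}.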